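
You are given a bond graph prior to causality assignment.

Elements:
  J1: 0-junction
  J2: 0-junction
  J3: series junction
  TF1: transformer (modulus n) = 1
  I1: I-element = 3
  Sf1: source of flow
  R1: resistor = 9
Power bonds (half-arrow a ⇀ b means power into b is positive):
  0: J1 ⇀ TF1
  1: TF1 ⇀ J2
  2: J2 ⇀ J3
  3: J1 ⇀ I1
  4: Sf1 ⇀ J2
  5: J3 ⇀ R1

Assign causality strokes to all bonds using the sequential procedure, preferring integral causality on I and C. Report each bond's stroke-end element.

β4 stroke at Sf1  (source Sf1 imposes f)
β3 stroke at I1  (I1 integral (f out))
β0 stroke at J1  (J1 needs exactly one e-in)
β1 stroke at TF1  (through TF1, causality passes straight; one stroke at TF1)
β2 stroke at J2  (closing 0-jn rule on J2)
β5 stroke at J3  (common-f at J3 fixed by 2)

bond 0 stroke→J1
bond 1 stroke→TF1
bond 2 stroke→J2
bond 3 stroke→I1
bond 4 stroke→Sf1
bond 5 stroke→J3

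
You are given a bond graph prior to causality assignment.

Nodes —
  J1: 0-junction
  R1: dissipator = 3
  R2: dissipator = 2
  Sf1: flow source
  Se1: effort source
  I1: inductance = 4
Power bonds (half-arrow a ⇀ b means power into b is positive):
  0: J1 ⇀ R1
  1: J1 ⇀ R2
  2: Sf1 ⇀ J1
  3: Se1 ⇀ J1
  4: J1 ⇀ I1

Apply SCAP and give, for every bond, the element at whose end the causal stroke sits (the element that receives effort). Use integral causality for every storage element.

b0 stroke at R1
b1 stroke at R2
b2 stroke at Sf1
b3 stroke at J1
b4 stroke at I1

#2 stroke→Sf1  (Sf1 fixes flow; stroke at Sf1)
#3 stroke→J1  (source Se1 imposes e)
#0 stroke→R1  (J1: bond 3 brought effort, rest push out)
#1 stroke→R2  (0-jn J1 has e-setter on 3)
#4 stroke→I1  (J1: bond 3 brought effort, rest push out)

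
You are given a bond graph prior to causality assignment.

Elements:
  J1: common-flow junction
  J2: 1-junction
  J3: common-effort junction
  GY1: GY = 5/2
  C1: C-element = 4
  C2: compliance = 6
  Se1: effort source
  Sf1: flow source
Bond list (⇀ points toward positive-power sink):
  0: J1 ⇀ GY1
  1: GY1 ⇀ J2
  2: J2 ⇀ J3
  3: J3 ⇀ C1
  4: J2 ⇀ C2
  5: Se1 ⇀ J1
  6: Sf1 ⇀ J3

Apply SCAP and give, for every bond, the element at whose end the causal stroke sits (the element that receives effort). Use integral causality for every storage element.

b5 stroke at J1  (Se1: effort source, stroke at far end)
b6 stroke at Sf1  (source Sf1 imposes f)
b0 stroke at GY1  (J1 needs exactly one f-in)
b1 stroke at GY1  (GY1 both-in/both-out from 0)
b2 stroke at J2  (common-f at J2 fixed by 1)
b4 stroke at J2  (J2 flow already set via bond 1)
b3 stroke at J3  (only one effort-in slot at J3)

bond 0 stroke at GY1
bond 1 stroke at GY1
bond 2 stroke at J2
bond 3 stroke at J3
bond 4 stroke at J2
bond 5 stroke at J1
bond 6 stroke at Sf1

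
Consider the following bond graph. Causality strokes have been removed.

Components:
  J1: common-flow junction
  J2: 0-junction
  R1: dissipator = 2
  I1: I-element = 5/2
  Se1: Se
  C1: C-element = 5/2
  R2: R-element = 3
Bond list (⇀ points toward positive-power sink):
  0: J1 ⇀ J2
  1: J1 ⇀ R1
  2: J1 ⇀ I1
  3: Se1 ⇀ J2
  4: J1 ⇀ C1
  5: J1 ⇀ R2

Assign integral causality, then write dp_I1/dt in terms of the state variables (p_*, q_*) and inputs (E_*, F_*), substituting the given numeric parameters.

bond 3 stroke→J2  (Se1 (Se) sets effort on bond)
bond 0 stroke→J1  (J2: bond 3 brought effort, rest push out)
bond 2 stroke→I1  (I1 integral (f out))
bond 1 stroke→J1  (common-f at J1 fixed by 2)
bond 4 stroke→J1  (common-f at J1 fixed by 2)
bond 5 stroke→J1  (1-jn J1 has f-setter on 2)

dp_I1/dt = -E_Se1 - 2*p_I1 - 2*q_C1/5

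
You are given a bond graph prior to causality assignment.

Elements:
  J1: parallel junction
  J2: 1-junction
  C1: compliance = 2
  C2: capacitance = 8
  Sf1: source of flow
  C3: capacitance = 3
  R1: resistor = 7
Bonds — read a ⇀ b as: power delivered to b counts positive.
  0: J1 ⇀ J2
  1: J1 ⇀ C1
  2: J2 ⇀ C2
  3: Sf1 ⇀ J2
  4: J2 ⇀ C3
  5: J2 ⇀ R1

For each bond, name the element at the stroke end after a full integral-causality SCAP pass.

#3 stroke at Sf1  (source Sf1 imposes f)
#0 stroke at J2  (common-f at J2 fixed by 3)
#2 stroke at J2  (J2: bond 3 brought flow, rest push out)
#4 stroke at J2  (J2 flow already set via bond 3)
#5 stroke at J2  (J2: bond 3 brought flow, rest push out)
#1 stroke at J1  (closing 0-jn rule on J1)

b0 |J2
b1 |J1
b2 |J2
b3 |Sf1
b4 |J2
b5 |J2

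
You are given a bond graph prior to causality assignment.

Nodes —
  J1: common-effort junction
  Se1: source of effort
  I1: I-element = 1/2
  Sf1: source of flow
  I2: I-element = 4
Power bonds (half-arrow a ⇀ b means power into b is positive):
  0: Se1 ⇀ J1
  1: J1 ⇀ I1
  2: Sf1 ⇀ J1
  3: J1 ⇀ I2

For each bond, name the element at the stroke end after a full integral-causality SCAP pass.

bond 0 |J1  (Se1 (Se) sets effort on bond)
bond 2 |Sf1  (source Sf1 imposes f)
bond 1 |I1  (J1: bond 0 brought effort, rest push out)
bond 3 |I2  (0-jn J1 has e-setter on 0)

b0 stroke at J1
b1 stroke at I1
b2 stroke at Sf1
b3 stroke at I2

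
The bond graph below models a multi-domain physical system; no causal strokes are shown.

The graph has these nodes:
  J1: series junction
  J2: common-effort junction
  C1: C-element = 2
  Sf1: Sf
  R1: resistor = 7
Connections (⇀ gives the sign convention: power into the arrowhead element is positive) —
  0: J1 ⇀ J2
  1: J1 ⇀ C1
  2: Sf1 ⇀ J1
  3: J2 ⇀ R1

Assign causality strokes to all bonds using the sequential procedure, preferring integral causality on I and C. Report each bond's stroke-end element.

bond 0 |J1
bond 1 |J1
bond 2 |Sf1
bond 3 |J2

bond 2 stroke→Sf1  (Sf1 fixes flow; stroke at Sf1)
bond 0 stroke→J1  (J1: bond 2 brought flow, rest push out)
bond 1 stroke→J1  (1-jn J1 has f-setter on 2)
bond 3 stroke→J2  (only one effort-in slot at J2)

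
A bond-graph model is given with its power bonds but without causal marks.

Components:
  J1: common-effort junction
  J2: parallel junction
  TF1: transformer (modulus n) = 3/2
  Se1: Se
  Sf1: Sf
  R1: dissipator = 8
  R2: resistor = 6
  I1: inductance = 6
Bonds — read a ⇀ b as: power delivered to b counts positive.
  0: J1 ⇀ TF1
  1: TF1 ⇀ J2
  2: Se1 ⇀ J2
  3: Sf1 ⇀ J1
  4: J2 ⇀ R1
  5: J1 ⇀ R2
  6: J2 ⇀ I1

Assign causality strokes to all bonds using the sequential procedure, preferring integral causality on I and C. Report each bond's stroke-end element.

b0 |J1
b1 |TF1
b2 |J2
b3 |Sf1
b4 |R1
b5 |R2
b6 |I1

bond 2 stroke→J2  (source Se1 imposes e)
bond 3 stroke→Sf1  (Sf1: flow source, stroke at near end)
bond 1 stroke→TF1  (common-e at J2 fixed by 2)
bond 4 stroke→R1  (0-jn J2 has e-setter on 2)
bond 6 stroke→I1  (common-e at J2 fixed by 2)
bond 0 stroke→J1  (through TF1, causality passes straight; one stroke at TF1)
bond 5 stroke→R2  (J1: bond 0 brought effort, rest push out)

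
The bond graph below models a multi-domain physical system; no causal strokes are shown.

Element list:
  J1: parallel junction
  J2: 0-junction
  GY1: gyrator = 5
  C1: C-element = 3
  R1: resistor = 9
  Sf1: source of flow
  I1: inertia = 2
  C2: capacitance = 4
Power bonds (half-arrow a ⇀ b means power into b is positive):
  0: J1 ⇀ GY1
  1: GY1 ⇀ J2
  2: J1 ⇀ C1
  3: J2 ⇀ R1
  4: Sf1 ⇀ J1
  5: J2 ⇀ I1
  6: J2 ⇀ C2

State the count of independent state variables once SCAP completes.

3  (C1, C2, I1 all integral)

#4 stroke at Sf1  (Sf1: flow source, stroke at near end)
#2 stroke at J1  (C1: C, integral causality)
#0 stroke at GY1  (J1: bond 2 brought effort, rest push out)
#1 stroke at GY1  (through GY1, causality inverts; strokes same side of GY1)
#5 stroke at I1  (prefer integral on I1)
#6 stroke at J2  (prefer integral on C2)
#3 stroke at R1  (common-e at J2 fixed by 6)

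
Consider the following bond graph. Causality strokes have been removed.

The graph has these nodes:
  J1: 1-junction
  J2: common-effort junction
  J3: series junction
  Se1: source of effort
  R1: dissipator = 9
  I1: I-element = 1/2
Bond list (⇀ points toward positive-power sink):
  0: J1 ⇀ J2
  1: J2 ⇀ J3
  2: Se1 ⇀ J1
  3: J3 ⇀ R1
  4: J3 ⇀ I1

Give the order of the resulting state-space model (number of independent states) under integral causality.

β2 stroke→J1  (Se1 (Se) sets effort on bond)
β0 stroke→J2  (only one flow-in slot at J1)
β1 stroke→J3  (J2 effort already set via bond 0)
β4 stroke→I1  (I1: I, integral causality)
β3 stroke→J3  (J3 flow already set via bond 4)

1  (I1 all integral)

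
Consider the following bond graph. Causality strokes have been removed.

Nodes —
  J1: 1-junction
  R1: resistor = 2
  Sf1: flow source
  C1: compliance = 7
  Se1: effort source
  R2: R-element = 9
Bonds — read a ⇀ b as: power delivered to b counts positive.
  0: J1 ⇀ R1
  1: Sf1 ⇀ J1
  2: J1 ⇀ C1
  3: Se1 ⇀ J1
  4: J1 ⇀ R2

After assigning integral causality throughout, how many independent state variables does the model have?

bond 1 →Sf1  (Sf1 (Sf) sets flow on bond)
bond 3 →J1  (Se1 fixes effort; stroke away)
bond 0 →J1  (J1: bond 1 brought flow, rest push out)
bond 2 →J1  (J1 flow already set via bond 1)
bond 4 →J1  (common-f at J1 fixed by 1)

1  (C1 all integral)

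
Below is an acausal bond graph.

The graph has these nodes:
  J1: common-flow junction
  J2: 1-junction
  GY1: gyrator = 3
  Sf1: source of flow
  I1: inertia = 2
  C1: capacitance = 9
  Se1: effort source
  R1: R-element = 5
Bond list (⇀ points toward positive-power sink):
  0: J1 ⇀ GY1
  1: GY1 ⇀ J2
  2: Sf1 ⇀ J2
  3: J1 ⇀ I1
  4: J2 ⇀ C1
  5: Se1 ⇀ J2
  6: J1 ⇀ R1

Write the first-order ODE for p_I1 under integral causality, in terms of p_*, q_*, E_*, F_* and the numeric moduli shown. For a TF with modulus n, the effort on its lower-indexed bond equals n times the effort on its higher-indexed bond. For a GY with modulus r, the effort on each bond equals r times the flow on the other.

β2 stroke at Sf1  (Sf1 fixes flow; stroke at Sf1)
β5 stroke at J2  (Se1: effort source, stroke at far end)
β1 stroke at J2  (1-jn J2 has f-setter on 2)
β4 stroke at J2  (common-f at J2 fixed by 2)
β0 stroke at J1  (GY1 both-in/both-out from 1)
β3 stroke at I1  (I1 integral (f out))
β6 stroke at J1  (J1: bond 3 brought flow, rest push out)

dp_I1/dt = -3*F_Sf1 - 5*p_I1/2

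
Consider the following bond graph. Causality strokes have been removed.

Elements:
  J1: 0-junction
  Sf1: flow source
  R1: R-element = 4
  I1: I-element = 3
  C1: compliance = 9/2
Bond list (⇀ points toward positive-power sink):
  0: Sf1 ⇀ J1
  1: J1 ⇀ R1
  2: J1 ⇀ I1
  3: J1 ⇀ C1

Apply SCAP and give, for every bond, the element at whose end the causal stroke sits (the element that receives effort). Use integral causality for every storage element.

#0 →Sf1
#1 →R1
#2 →I1
#3 →J1

β0 stroke at Sf1  (Sf1 (Sf) sets flow on bond)
β2 stroke at I1  (I1 outputs flow p/I1)
β3 stroke at J1  (C1 outputs effort q/C1)
β1 stroke at R1  (common-e at J1 fixed by 3)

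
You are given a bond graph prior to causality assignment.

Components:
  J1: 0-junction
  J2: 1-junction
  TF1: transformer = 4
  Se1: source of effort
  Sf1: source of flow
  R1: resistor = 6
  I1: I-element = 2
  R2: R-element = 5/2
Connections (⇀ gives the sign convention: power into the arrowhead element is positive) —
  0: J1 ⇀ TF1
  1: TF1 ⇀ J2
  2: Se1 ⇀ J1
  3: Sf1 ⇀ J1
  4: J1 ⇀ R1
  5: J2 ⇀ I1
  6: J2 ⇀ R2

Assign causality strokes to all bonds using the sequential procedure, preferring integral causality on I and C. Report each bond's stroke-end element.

bond 0 stroke→TF1
bond 1 stroke→J2
bond 2 stroke→J1
bond 3 stroke→Sf1
bond 4 stroke→R1
bond 5 stroke→I1
bond 6 stroke→J2

b2 |J1  (Se1: effort source, stroke at far end)
b3 |Sf1  (Sf1: flow source, stroke at near end)
b0 |TF1  (J1 effort already set via bond 2)
b4 |R1  (0-jn J1 has e-setter on 2)
b1 |J2  (TF1: transformer flips bond 0)
b5 |I1  (I1 outputs flow p/I1)
b6 |J2  (J2: bond 5 brought flow, rest push out)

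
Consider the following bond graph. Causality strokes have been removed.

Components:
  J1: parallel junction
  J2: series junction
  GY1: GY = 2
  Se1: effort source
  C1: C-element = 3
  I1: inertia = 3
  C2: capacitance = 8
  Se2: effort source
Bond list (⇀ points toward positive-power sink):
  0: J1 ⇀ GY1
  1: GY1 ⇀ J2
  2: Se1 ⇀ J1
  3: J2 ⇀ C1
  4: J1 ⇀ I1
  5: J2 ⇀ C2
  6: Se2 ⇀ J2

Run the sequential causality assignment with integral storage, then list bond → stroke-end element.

β0 →GY1
β1 →GY1
β2 →J1
β3 →J2
β4 →I1
β5 →J2
β6 →J2

bond 2 |J1  (source Se1 imposes e)
bond 6 |J2  (source Se2 imposes e)
bond 0 |GY1  (0-jn J1 has e-setter on 2)
bond 4 |I1  (0-jn J1 has e-setter on 2)
bond 1 |GY1  (through GY1, causality inverts; strokes same side of GY1)
bond 3 |J2  (J2 flow already set via bond 1)
bond 5 |J2  (common-f at J2 fixed by 1)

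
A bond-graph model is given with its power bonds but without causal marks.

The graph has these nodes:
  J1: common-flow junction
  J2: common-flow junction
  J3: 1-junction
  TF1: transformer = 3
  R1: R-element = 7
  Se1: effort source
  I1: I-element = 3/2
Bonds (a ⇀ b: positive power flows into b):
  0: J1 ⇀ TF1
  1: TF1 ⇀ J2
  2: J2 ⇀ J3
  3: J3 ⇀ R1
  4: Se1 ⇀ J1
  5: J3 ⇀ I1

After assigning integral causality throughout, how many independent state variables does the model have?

1  (I1 all integral)

β4 |J1  (Se1: effort source, stroke at far end)
β0 |TF1  (J1: last free bond brings flow in)
β1 |J2  (through TF1, causality passes straight; one stroke at TF1)
β2 |J3  (only one flow-in slot at J2)
β5 |I1  (I1 outputs flow p/I1)
β3 |J3  (J3 flow already set via bond 5)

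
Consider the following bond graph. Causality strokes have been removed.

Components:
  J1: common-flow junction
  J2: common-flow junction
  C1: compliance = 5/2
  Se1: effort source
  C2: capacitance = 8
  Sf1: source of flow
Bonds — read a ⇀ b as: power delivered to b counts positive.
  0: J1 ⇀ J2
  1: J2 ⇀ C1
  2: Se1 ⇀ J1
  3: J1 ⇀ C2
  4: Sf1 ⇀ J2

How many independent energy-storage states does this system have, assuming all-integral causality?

2  (C1, C2 all integral)

bond 2 stroke at J1  (Se1: effort source, stroke at far end)
bond 4 stroke at Sf1  (Sf1 (Sf) sets flow on bond)
bond 0 stroke at J2  (J2: bond 4 brought flow, rest push out)
bond 1 stroke at J2  (1-jn J2 has f-setter on 4)
bond 3 stroke at J1  (J1 flow already set via bond 0)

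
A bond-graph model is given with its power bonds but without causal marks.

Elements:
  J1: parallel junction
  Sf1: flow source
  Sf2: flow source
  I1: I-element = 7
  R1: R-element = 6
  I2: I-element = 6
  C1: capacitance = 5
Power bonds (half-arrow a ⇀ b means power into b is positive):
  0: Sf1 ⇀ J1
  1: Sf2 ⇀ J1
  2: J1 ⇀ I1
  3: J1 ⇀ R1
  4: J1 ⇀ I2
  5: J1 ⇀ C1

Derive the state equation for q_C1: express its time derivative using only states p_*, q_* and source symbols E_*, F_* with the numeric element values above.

dq_C1/dt = F_Sf1 + F_Sf2 - p_I1/7 - p_I2/6 - q_C1/30

β0 stroke at Sf1  (Sf1 fixes flow; stroke at Sf1)
β1 stroke at Sf2  (Sf2 (Sf) sets flow on bond)
β2 stroke at I1  (I1 integral (f out))
β4 stroke at I2  (I2 outputs flow p/I2)
β5 stroke at J1  (C1 integral (e out))
β3 stroke at R1  (J1: bond 5 brought effort, rest push out)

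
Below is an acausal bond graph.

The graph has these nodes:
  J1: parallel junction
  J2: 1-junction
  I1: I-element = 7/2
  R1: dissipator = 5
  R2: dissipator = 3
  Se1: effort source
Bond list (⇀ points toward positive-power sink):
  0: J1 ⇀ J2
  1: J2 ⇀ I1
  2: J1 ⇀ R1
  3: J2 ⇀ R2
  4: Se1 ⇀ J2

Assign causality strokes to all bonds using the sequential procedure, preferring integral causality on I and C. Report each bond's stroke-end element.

β4 →J2  (Se1 fixes effort; stroke away)
β1 →I1  (I1 outputs flow p/I1)
β0 →J2  (1-jn J2 has f-setter on 1)
β3 →J2  (J2 flow already set via bond 1)
β2 →J1  (closing 0-jn rule on J1)

bond 0 →J2
bond 1 →I1
bond 2 →J1
bond 3 →J2
bond 4 →J2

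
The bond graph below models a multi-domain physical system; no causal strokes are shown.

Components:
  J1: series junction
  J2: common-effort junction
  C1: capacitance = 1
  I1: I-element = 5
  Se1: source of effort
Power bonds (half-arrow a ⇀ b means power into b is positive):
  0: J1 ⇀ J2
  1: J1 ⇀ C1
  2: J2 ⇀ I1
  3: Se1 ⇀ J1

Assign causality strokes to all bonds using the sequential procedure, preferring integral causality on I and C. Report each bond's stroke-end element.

#3 stroke at J1  (Se1 fixes effort; stroke away)
#1 stroke at J1  (C1 outputs effort q/C1)
#0 stroke at J2  (only one flow-in slot at J1)
#2 stroke at I1  (J2: bond 0 brought effort, rest push out)

bond 0 stroke→J2
bond 1 stroke→J1
bond 2 stroke→I1
bond 3 stroke→J1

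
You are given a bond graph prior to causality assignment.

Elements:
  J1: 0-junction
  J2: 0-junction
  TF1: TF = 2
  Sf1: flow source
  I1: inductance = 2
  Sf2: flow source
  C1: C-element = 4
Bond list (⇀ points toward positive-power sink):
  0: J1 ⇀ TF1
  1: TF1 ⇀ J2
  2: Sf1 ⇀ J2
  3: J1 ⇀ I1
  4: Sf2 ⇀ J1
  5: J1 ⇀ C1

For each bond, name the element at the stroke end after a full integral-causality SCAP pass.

b2 stroke at Sf1  (source Sf1 imposes f)
b4 stroke at Sf2  (source Sf2 imposes f)
b1 stroke at J2  (closing 0-jn rule on J2)
b0 stroke at TF1  (TF TF1: opposite of bond 1)
b3 stroke at I1  (prefer integral on I1)
b5 stroke at J1  (J1 needs exactly one e-in)

bond 0 stroke→TF1
bond 1 stroke→J2
bond 2 stroke→Sf1
bond 3 stroke→I1
bond 4 stroke→Sf2
bond 5 stroke→J1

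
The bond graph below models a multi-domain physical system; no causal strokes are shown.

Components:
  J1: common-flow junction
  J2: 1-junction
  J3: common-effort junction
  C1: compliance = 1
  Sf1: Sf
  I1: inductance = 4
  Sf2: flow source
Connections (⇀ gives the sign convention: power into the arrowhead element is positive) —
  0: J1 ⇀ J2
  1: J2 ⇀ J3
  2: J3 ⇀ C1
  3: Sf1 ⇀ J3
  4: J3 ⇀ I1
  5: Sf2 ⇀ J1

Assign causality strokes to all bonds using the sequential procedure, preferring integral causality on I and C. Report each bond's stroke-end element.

#0 stroke at J1
#1 stroke at J2
#2 stroke at J3
#3 stroke at Sf1
#4 stroke at I1
#5 stroke at Sf2

bond 3 stroke→Sf1  (Sf1 fixes flow; stroke at Sf1)
bond 5 stroke→Sf2  (Sf2 (Sf) sets flow on bond)
bond 0 stroke→J1  (J1 flow already set via bond 5)
bond 1 stroke→J2  (common-f at J2 fixed by 0)
bond 2 stroke→J3  (C1: C, integral causality)
bond 4 stroke→I1  (0-jn J3 has e-setter on 2)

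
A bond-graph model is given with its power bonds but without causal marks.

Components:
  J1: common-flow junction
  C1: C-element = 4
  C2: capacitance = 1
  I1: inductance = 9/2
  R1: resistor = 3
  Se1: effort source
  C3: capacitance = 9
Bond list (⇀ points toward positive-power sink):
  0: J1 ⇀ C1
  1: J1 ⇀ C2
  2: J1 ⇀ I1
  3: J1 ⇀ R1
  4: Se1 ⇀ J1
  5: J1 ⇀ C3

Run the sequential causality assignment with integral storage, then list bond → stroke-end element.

β4 |J1  (Se1 (Se) sets effort on bond)
β0 |J1  (C1 outputs effort q/C1)
β1 |J1  (C2 outputs effort q/C2)
β2 |I1  (I1 outputs flow p/I1)
β3 |J1  (J1 flow already set via bond 2)
β5 |J1  (J1 flow already set via bond 2)

#0 stroke at J1
#1 stroke at J1
#2 stroke at I1
#3 stroke at J1
#4 stroke at J1
#5 stroke at J1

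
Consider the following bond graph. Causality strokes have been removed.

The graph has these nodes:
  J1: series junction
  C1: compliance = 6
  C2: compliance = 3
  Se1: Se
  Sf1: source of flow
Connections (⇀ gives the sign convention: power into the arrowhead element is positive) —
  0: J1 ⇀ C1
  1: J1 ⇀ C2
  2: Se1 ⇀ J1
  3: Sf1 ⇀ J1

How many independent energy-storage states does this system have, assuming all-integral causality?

2  (C1, C2 all integral)

β2 stroke→J1  (source Se1 imposes e)
β3 stroke→Sf1  (Sf1 fixes flow; stroke at Sf1)
β0 stroke→J1  (common-f at J1 fixed by 3)
β1 stroke→J1  (common-f at J1 fixed by 3)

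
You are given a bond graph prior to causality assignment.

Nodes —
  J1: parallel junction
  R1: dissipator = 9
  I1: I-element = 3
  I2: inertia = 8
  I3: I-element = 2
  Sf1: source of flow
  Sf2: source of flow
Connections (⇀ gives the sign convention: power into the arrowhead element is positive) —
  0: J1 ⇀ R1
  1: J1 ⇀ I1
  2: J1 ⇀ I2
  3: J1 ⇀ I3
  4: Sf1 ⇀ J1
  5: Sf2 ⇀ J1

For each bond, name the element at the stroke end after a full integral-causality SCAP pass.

#0 stroke→J1
#1 stroke→I1
#2 stroke→I2
#3 stroke→I3
#4 stroke→Sf1
#5 stroke→Sf2

bond 4 |Sf1  (Sf1 (Sf) sets flow on bond)
bond 5 |Sf2  (source Sf2 imposes f)
bond 1 |I1  (I1 outputs flow p/I1)
bond 2 |I2  (I2: I, integral causality)
bond 3 |I3  (prefer integral on I3)
bond 0 |J1  (J1 needs exactly one e-in)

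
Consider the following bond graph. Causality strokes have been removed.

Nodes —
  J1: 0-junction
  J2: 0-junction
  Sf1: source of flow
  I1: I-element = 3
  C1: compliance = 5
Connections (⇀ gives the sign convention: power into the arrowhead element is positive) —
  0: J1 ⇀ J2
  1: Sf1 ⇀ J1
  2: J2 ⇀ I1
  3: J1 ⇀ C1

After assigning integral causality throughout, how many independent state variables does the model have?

2  (C1, I1 all integral)

β1 stroke→Sf1  (Sf1 (Sf) sets flow on bond)
β2 stroke→I1  (prefer integral on I1)
β0 stroke→J2  (closing 0-jn rule on J2)
β3 stroke→J1  (J1: last free bond brings effort in)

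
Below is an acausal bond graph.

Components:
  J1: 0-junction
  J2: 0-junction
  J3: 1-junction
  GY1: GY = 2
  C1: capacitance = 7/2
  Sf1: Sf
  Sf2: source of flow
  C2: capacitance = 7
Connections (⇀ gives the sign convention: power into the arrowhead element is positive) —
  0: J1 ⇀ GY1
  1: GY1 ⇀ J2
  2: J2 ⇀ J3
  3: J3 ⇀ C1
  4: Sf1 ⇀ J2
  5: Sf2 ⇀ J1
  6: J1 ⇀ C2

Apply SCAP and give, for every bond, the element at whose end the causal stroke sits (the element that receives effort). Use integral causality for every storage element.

#0 stroke at GY1
#1 stroke at GY1
#2 stroke at J2
#3 stroke at J3
#4 stroke at Sf1
#5 stroke at Sf2
#6 stroke at J1

β4 stroke→Sf1  (source Sf1 imposes f)
β5 stroke→Sf2  (source Sf2 imposes f)
β3 stroke→J3  (C1 outputs effort q/C1)
β2 stroke→J2  (closing 1-jn rule on J3)
β1 stroke→GY1  (J2: bond 2 brought effort, rest push out)
β0 stroke→GY1  (GY1: gyrator matches bond 1)
β6 stroke→J1  (J1: last free bond brings effort in)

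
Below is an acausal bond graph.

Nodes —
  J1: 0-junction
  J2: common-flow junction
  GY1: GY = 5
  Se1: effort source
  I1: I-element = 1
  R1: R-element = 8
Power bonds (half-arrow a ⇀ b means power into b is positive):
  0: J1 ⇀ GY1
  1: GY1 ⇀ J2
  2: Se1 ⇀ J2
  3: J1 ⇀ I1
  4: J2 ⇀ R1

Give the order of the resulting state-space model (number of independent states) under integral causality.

b2 →J2  (Se1: effort source, stroke at far end)
b3 →I1  (I1 outputs flow p/I1)
b0 →J1  (closing 0-jn rule on J1)
b1 →J2  (GY1: gyrator matches bond 0)
b4 →R1  (closing 1-jn rule on J2)

1  (I1 all integral)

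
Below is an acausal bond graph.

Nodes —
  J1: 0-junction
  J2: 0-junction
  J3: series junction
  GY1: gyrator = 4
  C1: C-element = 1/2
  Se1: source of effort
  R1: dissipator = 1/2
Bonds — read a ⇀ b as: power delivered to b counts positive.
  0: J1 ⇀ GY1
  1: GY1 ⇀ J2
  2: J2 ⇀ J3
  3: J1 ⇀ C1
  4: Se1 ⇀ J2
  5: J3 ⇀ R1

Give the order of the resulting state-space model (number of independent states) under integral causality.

1  (C1 all integral)

bond 4 stroke at J2  (source Se1 imposes e)
bond 1 stroke at GY1  (0-jn J2 has e-setter on 4)
bond 2 stroke at J3  (0-jn J2 has e-setter on 4)
bond 5 stroke at R1  (J3: last free bond brings flow in)
bond 0 stroke at GY1  (through GY1, causality inverts; strokes same side of GY1)
bond 3 stroke at J1  (closing 0-jn rule on J1)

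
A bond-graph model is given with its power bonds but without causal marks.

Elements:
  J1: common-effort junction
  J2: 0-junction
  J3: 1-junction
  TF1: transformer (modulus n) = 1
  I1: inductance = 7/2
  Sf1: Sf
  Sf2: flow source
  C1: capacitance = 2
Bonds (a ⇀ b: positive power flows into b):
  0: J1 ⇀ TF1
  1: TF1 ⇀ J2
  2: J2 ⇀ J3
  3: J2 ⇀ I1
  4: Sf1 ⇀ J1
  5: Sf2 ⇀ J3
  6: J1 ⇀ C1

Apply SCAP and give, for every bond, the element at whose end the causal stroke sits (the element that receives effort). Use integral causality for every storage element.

bond 0 |TF1
bond 1 |J2
bond 2 |J3
bond 3 |I1
bond 4 |Sf1
bond 5 |Sf2
bond 6 |J1

b4 |Sf1  (Sf1 fixes flow; stroke at Sf1)
b5 |Sf2  (source Sf2 imposes f)
b2 |J3  (common-f at J3 fixed by 5)
b3 |I1  (I1 outputs flow p/I1)
b1 |J2  (J2 needs exactly one e-in)
b0 |TF1  (TF1: transformer flips bond 1)
b6 |J1  (J1 needs exactly one e-in)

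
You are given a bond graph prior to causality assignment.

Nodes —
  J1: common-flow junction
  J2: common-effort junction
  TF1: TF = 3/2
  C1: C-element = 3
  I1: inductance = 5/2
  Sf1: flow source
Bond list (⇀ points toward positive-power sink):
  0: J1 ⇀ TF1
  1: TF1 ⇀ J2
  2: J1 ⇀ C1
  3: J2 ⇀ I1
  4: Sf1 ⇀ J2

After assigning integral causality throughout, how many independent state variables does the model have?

β4 →Sf1  (Sf1 (Sf) sets flow on bond)
β2 →J1  (C1 integral (e out))
β0 →TF1  (J1: last free bond brings flow in)
β1 →J2  (TF1: transformer flips bond 0)
β3 →I1  (J2: bond 1 brought effort, rest push out)

2  (C1, I1 all integral)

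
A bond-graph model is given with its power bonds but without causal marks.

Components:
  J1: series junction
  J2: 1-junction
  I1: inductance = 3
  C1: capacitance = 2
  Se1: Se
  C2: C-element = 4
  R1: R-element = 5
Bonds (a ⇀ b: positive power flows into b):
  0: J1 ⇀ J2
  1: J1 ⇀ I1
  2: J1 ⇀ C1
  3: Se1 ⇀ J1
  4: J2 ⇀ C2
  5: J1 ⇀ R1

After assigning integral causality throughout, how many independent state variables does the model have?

b3 stroke→J1  (Se1 (Se) sets effort on bond)
b1 stroke→I1  (I1 integral (f out))
b0 stroke→J1  (1-jn J1 has f-setter on 1)
b2 stroke→J1  (J1 flow already set via bond 1)
b5 stroke→J1  (common-f at J1 fixed by 1)
b4 stroke→J2  (common-f at J2 fixed by 0)

3  (C1, C2, I1 all integral)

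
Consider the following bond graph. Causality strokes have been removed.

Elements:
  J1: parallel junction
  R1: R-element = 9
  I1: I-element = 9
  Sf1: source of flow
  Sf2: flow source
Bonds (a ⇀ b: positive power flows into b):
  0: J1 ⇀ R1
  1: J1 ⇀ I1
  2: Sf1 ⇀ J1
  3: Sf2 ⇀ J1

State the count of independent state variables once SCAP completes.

β2 |Sf1  (source Sf1 imposes f)
β3 |Sf2  (Sf2 (Sf) sets flow on bond)
β1 |I1  (I1 integral (f out))
β0 |J1  (only one effort-in slot at J1)

1  (I1 all integral)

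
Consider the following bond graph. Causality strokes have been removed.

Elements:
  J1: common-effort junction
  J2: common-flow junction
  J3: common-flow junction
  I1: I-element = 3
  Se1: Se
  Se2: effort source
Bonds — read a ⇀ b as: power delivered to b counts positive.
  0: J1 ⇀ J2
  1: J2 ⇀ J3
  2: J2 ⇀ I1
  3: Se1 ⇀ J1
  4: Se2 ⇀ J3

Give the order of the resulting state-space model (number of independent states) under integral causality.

1  (I1 all integral)

bond 3 stroke→J1  (Se1 fixes effort; stroke away)
bond 4 stroke→J3  (Se2 fixes effort; stroke away)
bond 0 stroke→J2  (common-e at J1 fixed by 3)
bond 1 stroke→J2  (J3: last free bond brings flow in)
bond 2 stroke→I1  (J2 needs exactly one f-in)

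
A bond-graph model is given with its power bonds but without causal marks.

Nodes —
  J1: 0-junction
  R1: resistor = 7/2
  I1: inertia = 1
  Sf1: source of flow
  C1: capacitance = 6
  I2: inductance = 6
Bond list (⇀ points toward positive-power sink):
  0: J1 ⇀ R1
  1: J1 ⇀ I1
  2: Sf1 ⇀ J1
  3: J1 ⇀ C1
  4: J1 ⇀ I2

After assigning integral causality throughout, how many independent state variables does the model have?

#2 |Sf1  (Sf1 (Sf) sets flow on bond)
#1 |I1  (I1 integral (f out))
#3 |J1  (C1: C, integral causality)
#0 |R1  (J1 effort already set via bond 3)
#4 |I2  (J1: bond 3 brought effort, rest push out)

3  (C1, I1, I2 all integral)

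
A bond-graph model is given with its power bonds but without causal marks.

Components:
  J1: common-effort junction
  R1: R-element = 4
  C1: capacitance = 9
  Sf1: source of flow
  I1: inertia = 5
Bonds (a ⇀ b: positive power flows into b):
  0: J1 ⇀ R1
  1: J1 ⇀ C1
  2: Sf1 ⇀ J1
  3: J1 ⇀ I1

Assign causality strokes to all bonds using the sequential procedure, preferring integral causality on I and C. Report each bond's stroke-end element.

#0 stroke at R1
#1 stroke at J1
#2 stroke at Sf1
#3 stroke at I1

#2 stroke→Sf1  (source Sf1 imposes f)
#1 stroke→J1  (C1 outputs effort q/C1)
#0 stroke→R1  (J1: bond 1 brought effort, rest push out)
#3 stroke→I1  (0-jn J1 has e-setter on 1)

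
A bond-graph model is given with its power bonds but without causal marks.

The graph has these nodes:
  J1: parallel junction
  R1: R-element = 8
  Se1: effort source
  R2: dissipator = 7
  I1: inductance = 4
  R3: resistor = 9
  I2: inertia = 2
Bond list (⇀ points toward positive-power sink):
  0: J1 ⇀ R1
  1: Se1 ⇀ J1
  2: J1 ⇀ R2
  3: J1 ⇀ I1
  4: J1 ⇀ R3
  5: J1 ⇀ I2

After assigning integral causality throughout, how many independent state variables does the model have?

b1 |J1  (source Se1 imposes e)
b0 |R1  (common-e at J1 fixed by 1)
b2 |R2  (J1: bond 1 brought effort, rest push out)
b3 |I1  (J1: bond 1 brought effort, rest push out)
b4 |R3  (J1: bond 1 brought effort, rest push out)
b5 |I2  (common-e at J1 fixed by 1)

2  (I1, I2 all integral)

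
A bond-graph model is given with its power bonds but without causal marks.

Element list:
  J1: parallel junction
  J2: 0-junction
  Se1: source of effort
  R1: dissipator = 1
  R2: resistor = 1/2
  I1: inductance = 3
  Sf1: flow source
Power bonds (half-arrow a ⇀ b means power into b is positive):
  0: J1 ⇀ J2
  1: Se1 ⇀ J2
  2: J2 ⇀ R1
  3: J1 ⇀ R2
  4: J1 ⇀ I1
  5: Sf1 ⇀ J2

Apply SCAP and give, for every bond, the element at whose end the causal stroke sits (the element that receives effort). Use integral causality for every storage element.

β0 stroke→J1
β1 stroke→J2
β2 stroke→R1
β3 stroke→R2
β4 stroke→I1
β5 stroke→Sf1

#1 |J2  (Se1 fixes effort; stroke away)
#5 |Sf1  (Sf1: flow source, stroke at near end)
#0 |J1  (J2 effort already set via bond 1)
#2 |R1  (J2: bond 1 brought effort, rest push out)
#3 |R2  (J1 effort already set via bond 0)
#4 |I1  (common-e at J1 fixed by 0)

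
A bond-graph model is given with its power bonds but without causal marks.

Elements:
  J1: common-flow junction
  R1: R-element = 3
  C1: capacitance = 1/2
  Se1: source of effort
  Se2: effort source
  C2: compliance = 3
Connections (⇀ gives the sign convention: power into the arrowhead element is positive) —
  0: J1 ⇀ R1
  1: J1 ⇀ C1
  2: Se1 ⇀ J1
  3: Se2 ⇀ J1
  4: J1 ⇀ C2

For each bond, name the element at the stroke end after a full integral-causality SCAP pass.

β0 →R1
β1 →J1
β2 →J1
β3 →J1
β4 →J1

b2 |J1  (Se1: effort source, stroke at far end)
b3 |J1  (Se2: effort source, stroke at far end)
b1 |J1  (prefer integral on C1)
b4 |J1  (C2 outputs effort q/C2)
b0 |R1  (J1: last free bond brings flow in)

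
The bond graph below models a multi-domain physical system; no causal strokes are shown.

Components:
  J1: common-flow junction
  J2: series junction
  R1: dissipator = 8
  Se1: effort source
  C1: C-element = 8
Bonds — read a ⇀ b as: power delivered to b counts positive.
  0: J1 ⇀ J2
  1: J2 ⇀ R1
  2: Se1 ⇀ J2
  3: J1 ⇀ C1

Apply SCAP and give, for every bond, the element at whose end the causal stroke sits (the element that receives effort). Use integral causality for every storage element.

bond 0 →J2
bond 1 →R1
bond 2 →J2
bond 3 →J1

b2 stroke at J2  (Se1 (Se) sets effort on bond)
b3 stroke at J1  (C1 integral (e out))
b0 stroke at J2  (only one flow-in slot at J1)
b1 stroke at R1  (only one flow-in slot at J2)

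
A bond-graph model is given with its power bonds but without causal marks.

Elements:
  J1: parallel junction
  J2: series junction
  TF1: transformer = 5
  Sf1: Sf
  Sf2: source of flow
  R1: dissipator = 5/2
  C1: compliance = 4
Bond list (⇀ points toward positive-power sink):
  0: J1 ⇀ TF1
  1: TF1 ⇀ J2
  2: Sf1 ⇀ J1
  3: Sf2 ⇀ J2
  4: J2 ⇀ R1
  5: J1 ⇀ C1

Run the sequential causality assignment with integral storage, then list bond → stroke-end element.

β2 stroke at Sf1  (source Sf1 imposes f)
β3 stroke at Sf2  (Sf2 fixes flow; stroke at Sf2)
β1 stroke at J2  (J2 flow already set via bond 3)
β4 stroke at J2  (common-f at J2 fixed by 3)
β0 stroke at TF1  (TF1: transformer flips bond 1)
β5 stroke at J1  (only one effort-in slot at J1)

b0 →TF1
b1 →J2
b2 →Sf1
b3 →Sf2
b4 →J2
b5 →J1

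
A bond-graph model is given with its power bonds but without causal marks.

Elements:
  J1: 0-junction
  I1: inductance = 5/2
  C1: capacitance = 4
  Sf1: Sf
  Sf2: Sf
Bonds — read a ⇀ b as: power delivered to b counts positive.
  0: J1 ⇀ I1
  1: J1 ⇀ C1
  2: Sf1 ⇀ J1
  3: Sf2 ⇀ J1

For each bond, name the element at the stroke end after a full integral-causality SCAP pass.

β0 stroke→I1
β1 stroke→J1
β2 stroke→Sf1
β3 stroke→Sf2

bond 2 stroke→Sf1  (source Sf1 imposes f)
bond 3 stroke→Sf2  (source Sf2 imposes f)
bond 0 stroke→I1  (I1: I, integral causality)
bond 1 stroke→J1  (J1 needs exactly one e-in)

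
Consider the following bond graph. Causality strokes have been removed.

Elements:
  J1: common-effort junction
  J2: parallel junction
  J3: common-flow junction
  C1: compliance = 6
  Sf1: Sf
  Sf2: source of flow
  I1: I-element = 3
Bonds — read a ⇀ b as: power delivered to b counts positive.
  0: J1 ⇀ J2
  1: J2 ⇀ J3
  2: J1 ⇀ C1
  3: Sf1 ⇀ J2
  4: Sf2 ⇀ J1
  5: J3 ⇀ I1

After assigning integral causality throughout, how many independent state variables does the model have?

#3 stroke at Sf1  (source Sf1 imposes f)
#4 stroke at Sf2  (Sf2 fixes flow; stroke at Sf2)
#2 stroke at J1  (prefer integral on C1)
#0 stroke at J2  (J1: bond 2 brought effort, rest push out)
#1 stroke at J3  (J2: bond 0 brought effort, rest push out)
#5 stroke at I1  (J3 needs exactly one f-in)

2  (C1, I1 all integral)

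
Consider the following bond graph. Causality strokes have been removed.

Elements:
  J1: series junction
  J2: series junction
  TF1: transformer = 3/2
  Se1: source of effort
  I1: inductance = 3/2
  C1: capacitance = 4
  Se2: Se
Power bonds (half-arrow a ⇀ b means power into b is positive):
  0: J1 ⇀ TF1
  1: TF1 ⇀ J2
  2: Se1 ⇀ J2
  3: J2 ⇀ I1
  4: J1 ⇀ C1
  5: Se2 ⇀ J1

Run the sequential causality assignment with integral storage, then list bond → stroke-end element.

β0 stroke at TF1
β1 stroke at J2
β2 stroke at J2
β3 stroke at I1
β4 stroke at J1
β5 stroke at J1

b2 stroke→J2  (Se1: effort source, stroke at far end)
b5 stroke→J1  (source Se2 imposes e)
b3 stroke→I1  (I1 outputs flow p/I1)
b1 stroke→J2  (J2: bond 3 brought flow, rest push out)
b0 stroke→TF1  (through TF1, causality passes straight; one stroke at TF1)
b4 stroke→J1  (common-f at J1 fixed by 0)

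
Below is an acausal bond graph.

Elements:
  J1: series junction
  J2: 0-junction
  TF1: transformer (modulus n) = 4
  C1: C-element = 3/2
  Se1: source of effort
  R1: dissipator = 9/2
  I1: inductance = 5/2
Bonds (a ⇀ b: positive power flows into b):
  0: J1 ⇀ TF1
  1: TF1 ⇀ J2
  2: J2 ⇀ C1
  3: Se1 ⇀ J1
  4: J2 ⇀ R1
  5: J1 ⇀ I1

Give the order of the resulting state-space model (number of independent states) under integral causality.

2  (C1, I1 all integral)

#3 stroke at J1  (Se1 fixes effort; stroke away)
#2 stroke at J2  (prefer integral on C1)
#1 stroke at TF1  (J2: bond 2 brought effort, rest push out)
#4 stroke at R1  (0-jn J2 has e-setter on 2)
#0 stroke at J1  (TF1 one-in-one-out from 1)
#5 stroke at I1  (only one flow-in slot at J1)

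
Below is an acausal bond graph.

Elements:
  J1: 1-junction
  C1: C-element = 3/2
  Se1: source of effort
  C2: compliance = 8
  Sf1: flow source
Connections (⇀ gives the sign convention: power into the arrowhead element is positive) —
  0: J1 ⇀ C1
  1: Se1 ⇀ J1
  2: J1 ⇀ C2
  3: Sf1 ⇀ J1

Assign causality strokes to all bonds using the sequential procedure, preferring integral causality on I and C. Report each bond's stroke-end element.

β1 →J1  (source Se1 imposes e)
β3 →Sf1  (Sf1 (Sf) sets flow on bond)
β0 →J1  (common-f at J1 fixed by 3)
β2 →J1  (J1 flow already set via bond 3)

β0 stroke→J1
β1 stroke→J1
β2 stroke→J1
β3 stroke→Sf1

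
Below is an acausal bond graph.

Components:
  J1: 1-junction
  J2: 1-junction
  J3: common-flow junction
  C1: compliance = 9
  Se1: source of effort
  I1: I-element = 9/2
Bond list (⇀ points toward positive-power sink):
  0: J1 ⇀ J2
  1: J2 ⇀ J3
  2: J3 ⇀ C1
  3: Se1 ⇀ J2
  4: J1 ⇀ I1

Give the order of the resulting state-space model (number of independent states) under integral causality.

2  (C1, I1 all integral)

β3 →J2  (source Se1 imposes e)
β2 →J3  (C1 integral (e out))
β1 →J2  (J3 needs exactly one f-in)
β0 →J1  (only one flow-in slot at J2)
β4 →I1  (J1: last free bond brings flow in)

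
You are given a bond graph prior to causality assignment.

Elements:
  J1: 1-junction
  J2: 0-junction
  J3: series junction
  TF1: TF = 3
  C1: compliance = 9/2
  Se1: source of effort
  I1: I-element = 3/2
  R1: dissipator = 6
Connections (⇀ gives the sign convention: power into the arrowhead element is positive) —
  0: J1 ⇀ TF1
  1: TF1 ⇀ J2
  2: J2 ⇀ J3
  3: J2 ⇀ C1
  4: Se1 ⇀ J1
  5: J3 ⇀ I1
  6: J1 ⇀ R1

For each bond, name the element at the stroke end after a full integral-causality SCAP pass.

β4 →J1  (Se1 (Se) sets effort on bond)
β3 →J2  (prefer integral on C1)
β1 →TF1  (common-e at J2 fixed by 3)
β2 →J3  (J2 effort already set via bond 3)
β5 →I1  (closing 1-jn rule on J3)
β0 →J1  (through TF1, causality passes straight; one stroke at TF1)
β6 →R1  (J1 needs exactly one f-in)

β0 |J1
β1 |TF1
β2 |J3
β3 |J2
β4 |J1
β5 |I1
β6 |R1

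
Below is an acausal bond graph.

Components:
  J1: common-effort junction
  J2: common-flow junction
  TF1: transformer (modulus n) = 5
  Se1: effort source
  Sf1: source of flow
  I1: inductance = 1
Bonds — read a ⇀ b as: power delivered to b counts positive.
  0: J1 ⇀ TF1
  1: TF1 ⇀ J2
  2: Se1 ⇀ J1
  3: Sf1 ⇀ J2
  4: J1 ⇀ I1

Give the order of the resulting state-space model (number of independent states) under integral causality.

1  (I1 all integral)

bond 2 stroke→J1  (source Se1 imposes e)
bond 3 stroke→Sf1  (Sf1: flow source, stroke at near end)
bond 0 stroke→TF1  (J1: bond 2 brought effort, rest push out)
bond 4 stroke→I1  (J1: bond 2 brought effort, rest push out)
bond 1 stroke→J2  (1-jn J2 has f-setter on 3)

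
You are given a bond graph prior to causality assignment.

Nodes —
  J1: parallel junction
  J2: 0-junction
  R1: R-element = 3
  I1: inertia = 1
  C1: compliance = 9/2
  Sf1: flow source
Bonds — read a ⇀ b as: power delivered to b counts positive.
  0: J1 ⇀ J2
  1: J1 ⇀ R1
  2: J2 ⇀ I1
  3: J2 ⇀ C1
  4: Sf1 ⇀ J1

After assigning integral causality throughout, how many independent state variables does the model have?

2  (C1, I1 all integral)

#4 stroke→Sf1  (Sf1: flow source, stroke at near end)
#2 stroke→I1  (I1 integral (f out))
#3 stroke→J2  (C1: C, integral causality)
#0 stroke→J1  (0-jn J2 has e-setter on 3)
#1 stroke→R1  (0-jn J1 has e-setter on 0)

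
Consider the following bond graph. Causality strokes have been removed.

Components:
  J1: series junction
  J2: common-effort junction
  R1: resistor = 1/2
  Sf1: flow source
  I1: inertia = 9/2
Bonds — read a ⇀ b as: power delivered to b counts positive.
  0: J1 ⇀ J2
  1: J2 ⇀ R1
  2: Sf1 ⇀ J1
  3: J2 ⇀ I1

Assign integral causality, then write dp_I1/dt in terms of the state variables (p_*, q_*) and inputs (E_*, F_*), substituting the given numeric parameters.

b2 stroke→Sf1  (Sf1 (Sf) sets flow on bond)
b0 stroke→J1  (J1: bond 2 brought flow, rest push out)
b3 stroke→I1  (I1 integral (f out))
b1 stroke→J2  (closing 0-jn rule on J2)

dp_I1/dt = F_Sf1/2 - p_I1/9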